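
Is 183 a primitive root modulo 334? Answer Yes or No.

No

φ(334) = φ(2)·φ(167) = 1·166 = 166 = 2 · 83.
183 is a primitive root mod 334 iff 183^(φ(334)/q) ≢ 1 for every prime q | φ(334), i.e. q ∈ {2, 83}.
183^83 ≡ 1 (mod 334)  [q = 2: ≡ 1 ✗]
183^2 ≡ 89 (mod 334)  [q = 83: ≢ 1 ✓]
Since 183^83 ≡ 1, the order of 183 divides 83 < 166, so 183 is not a primitive root.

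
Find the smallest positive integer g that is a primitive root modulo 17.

3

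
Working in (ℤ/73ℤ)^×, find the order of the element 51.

8

By Lagrange's theorem, ord_73(51) divides φ(73) = 73 − 1 = 72 = 2^3 · 3^2.
Divisors of 72: 1, 2, 3, 4, 6, 8, 9, 12, 18, 24, 36, 72.
Compute 51^d (mod 73) for the divisors d until we hit 1:
51^1 ≡ 51
51^2 ≡ 46
51^3 ≡ 10
51^4 ≡ 72
51^6 ≡ 27
51^8 ≡ 1
The smallest such exponent is 8, so the order of 51 is 8.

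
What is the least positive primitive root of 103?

5

φ(103) = 103 − 1 = 102 = 2 · 3 · 17.
g is a primitive root iff g^(102/q) ≢ 1 (mod 103) for each prime q ∈ {2, 3, 17}.
g = 2: 2^51 ≡ 1 — hits 1, so not a primitive root.
g = 3: 3^51 ≡ 102; 3^34 ≡ 1 — hits 1, so not a primitive root.
g = 4: 4^51 ≡ 1 — hits 1, so not a primitive root.
g = 5: 5^51 ≡ 102; 5^34 ≡ 56; 5^6 ≡ 72 — none is 1, so 5 is a primitive root.
The smallest primitive root modulo 103 is 5.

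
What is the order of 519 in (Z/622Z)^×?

By Lagrange's theorem, ord_622(519) divides φ(622) = φ(2)·φ(311) = 1·310 = 310 = 2 · 5 · 31.
Divisors of 310: 1, 2, 5, 10, 31, 62, 155, 310.
Compute 519^d (mod 622) for the divisors d until we hit 1:
519^1 ≡ 519
519^2 ≡ 35
519^5 ≡ 91
519^10 ≡ 195
519^31 ≡ 527
519^62 ≡ 317
519^155 ≡ 1
The smallest such exponent is 155, so the order of 519 is 155.

155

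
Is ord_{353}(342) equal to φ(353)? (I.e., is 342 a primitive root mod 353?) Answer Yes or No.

No

φ(353) = 353 − 1 = 352 = 2^5 · 11.
An element g generates (Z/353Z)^× iff g^(352/q) ≢ 1 (mod 353) for each prime q ∈ {2, 11}.
342^176 ≡ 1 (mod 353)  [q = 2: ≡ 1 ✗]
342^32 ≡ 231 (mod 353)  [q = 11: ≢ 1 ✓]
The check at q = 2 fails, so 342 generates a proper subgroup.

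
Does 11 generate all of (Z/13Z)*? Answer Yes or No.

Yes

φ(13) = 13 − 1 = 12 = 2^2 · 3.
It suffices to check that the order of 11 is not a proper divisor of 12: compute 11^(12/q) for q ∈ {2, 3}.
11^6 ≡ 12 (mod 13)  [q = 2: ≢ 1 ✓]
11^4 ≡ 3 (mod 13)  [q = 3: ≢ 1 ✓]
None equal 1, so ord_13(11) = 12: 11 is a primitive root.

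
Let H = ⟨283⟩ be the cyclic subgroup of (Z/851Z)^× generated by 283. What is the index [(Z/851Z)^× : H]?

2

ord(283) | φ(851) = φ(23·37) = (23−1)·(37−1) = 22·36 = 792 = 2^3 · 3^2 · 11.
Divisors of 792: 1, 2, 3, 4, 6, 8, 9, 11, 12, 18, 22, 24, 33, 36, 44, 66, 72, 88, 99, 132, 198, 264, 396, 792.
Test each divisor d:
283^1 ≡ 283 (mod 851)
283^2 ≡ 95 (mod 851)
283^3 ≡ 504 (mod 851)
283^4 ≡ 515 (mod 851)
283^6 ≡ 418 (mod 851)
283^8 ≡ 564 (mod 851)
283^9 ≡ 475 (mod 851)
283^11 ≡ 22 (mod 851)
283^12 ≡ 269 (mod 851)
283^18 ≡ 110 (mod 851)
283^22 ≡ 484 (mod 851)
283^24 ≡ 26 (mod 851)
283^33 ≡ 436 (mod 851)
283^36 ≡ 186 (mod 851)
283^44 ≡ 231 (mod 851)
283^66 ≡ 323 (mod 851)
283^72 ≡ 556 (mod 851)
283^88 ≡ 599 (mod 851)
283^99 ≡ 413 (mod 851)
283^132 ≡ 507 (mod 851)
283^198 ≡ 369 (mod 851)
283^264 ≡ 47 (mod 851)
283^396 ≡ 1 (mod 851) ✓
The order of 283 is 396, so the subgroup it generates has 396 elements.
[(Z/851Z)^× : ⟨283⟩] = 792/396 = 2.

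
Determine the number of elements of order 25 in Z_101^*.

φ(101) = 101 − 1 = 100 = 2^2 · 5^2.
Since (Z/101Z)^× is cyclic of order 100, the number of elements of order d is φ(d) when d | 100 and 0 otherwise.
25 = 5^2 divides 100, and φ(25) = 20.

20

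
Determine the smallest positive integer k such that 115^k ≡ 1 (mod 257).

256

By Lagrange's theorem, ord_257(115) divides φ(257) = 257 − 1 = 256 = 2^8.
Divisors of 256: 1, 2, 4, 8, 16, 32, 64, 128, 256.
Evaluate successive powers at the divisors of 256:
115^1 ≡ 115 (mod 257)
115^2 ≡ 118 (mod 257)
115^4 ≡ 46 (mod 257)
115^8 ≡ 60 (mod 257)
115^16 ≡ 2 (mod 257)
115^32 ≡ 4 (mod 257)
115^64 ≡ 16 (mod 257)
115^128 ≡ 256 (mod 257)
115^256 ≡ 1 (mod 257) ✓
So ord_257(115) = 256.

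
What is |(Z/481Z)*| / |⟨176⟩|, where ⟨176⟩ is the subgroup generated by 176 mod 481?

12

By Lagrange's theorem, ord_481(176) divides φ(481) = φ(13·37) = (13−1)·(37−1) = 12·36 = 432 = 2^4 · 3^3.
Divisors of 432: 1, 2, 3, 4, 6, 8, 9, 12, 16, 18, 24, 27, 36, 48, 54, 72, 108, 144, 216, 432.
Check 176^d mod 481 for each divisor in increasing order:
176^1 ≡ 176 (mod 481)
176^2 ≡ 192 (mod 481)
176^3 ≡ 122 (mod 481)
176^4 ≡ 308 (mod 481)
176^6 ≡ 454 (mod 481)
176^8 ≡ 107 (mod 481)
176^9 ≡ 73 (mod 481)
176^12 ≡ 248 (mod 481)
176^16 ≡ 386 (mod 481)
176^18 ≡ 38 (mod 481)
176^24 ≡ 417 (mod 481)
176^27 ≡ 369 (mod 481)
176^36 ≡ 1 (mod 481) ✓
So ord_481(176) = 36, hence |⟨176⟩| = 36.
[(Z/481Z)^× : ⟨176⟩] = 432/36 = 12.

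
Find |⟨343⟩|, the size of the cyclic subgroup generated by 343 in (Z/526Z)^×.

ord(343) | φ(526) = φ(2)·φ(263) = 1·262 = 262 = 2 · 131.
Divisors of 262: 1, 2, 131, 262.
Compute 343^d (mod 526) for the divisors d until we hit 1:
343^1 ≡ 343 (mod 526)
343^2 ≡ 351 (mod 526)
343^131 ≡ 525 (mod 526)
343^262 ≡ 1 (mod 526) ✓
So ord_526(343) = 262.

262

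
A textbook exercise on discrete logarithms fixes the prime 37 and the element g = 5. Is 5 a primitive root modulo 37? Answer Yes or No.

φ(37) = 37 − 1 = 36 = 2^2 · 3^2.
5 is a primitive root mod 37 iff 5^(φ(37)/q) ≢ 1 for every prime q | φ(37), i.e. q ∈ {2, 3}.
5^18 ≡ 36 (mod 37)  [q = 2: ≢ 1 ✓]
5^12 ≡ 10 (mod 37)  [q = 3: ≢ 1 ✓]
All checks pass, so 5 has order 36 and is a primitive root modulo 37.

Yes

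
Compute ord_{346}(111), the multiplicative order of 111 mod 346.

172

ord(111) | φ(346) = φ(2)·φ(173) = 1·172 = 172 = 2^2 · 43.
Divisors of 172: 1, 2, 4, 43, 86, 172.
Test each divisor d:
111^1 ≡ 111 (mod 346)
111^2 ≡ 211 (mod 346)
111^4 ≡ 233 (mod 346)
111^43 ≡ 253 (mod 346)
111^86 ≡ 345 (mod 346)
111^172 ≡ 1 (mod 346) ✓
The smallest such exponent is 172, so the order of 111 is 172.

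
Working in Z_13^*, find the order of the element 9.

3

By Lagrange's theorem, ord_13(9) divides φ(13) = 13 − 1 = 12 = 2^2 · 3.
Divisors of 12: 1, 2, 3, 4, 6, 12.
Evaluate successive powers at the divisors of 12:
9^1 ≡ 9
9^2 ≡ 3
9^3 ≡ 1
The smallest such exponent is 3, so the order of 9 is 3.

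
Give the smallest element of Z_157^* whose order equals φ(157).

5

φ(157) = 157 − 1 = 156 = 2^2 · 3 · 13.
g is a primitive root iff g^(156/q) ≢ 1 (mod 157) for each prime q ∈ {2, 3, 13}.
g = 2: 2^78 ≡ 156; 2^52 ≡ 1 — hits 1, so not a primitive root.
g = 3: 3^78 ≡ 1 — hits 1, so not a primitive root.
g = 4: 4^78 ≡ 1 — hits 1, so not a primitive root.
g = 5: 5^78 ≡ 156; 5^52 ≡ 12; 5^12 ≡ 130 — none is 1, so 5 is a primitive root.
Hence the least primitive root of 157 is 5.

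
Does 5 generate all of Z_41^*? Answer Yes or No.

No

φ(41) = 41 − 1 = 40 = 2^3 · 5.
An element g generates (Z/41Z)^× iff g^(40/q) ≢ 1 (mod 41) for each prime q ∈ {2, 5}.
5^20 ≡ 1 (mod 41)  [q = 2: ≡ 1 ✗]
5^8 ≡ 18 (mod 41)  [q = 5: ≢ 1 ✓]
Since 5^20 ≡ 1, the order of 5 divides 20 < 40, so 5 is not a primitive root.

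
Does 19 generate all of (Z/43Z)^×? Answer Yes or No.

φ(43) = 43 − 1 = 42 = 2 · 3 · 7.
An element g generates (Z/43Z)^× iff g^(42/q) ≢ 1 (mod 43) for each prime q ∈ {2, 3, 7}.
19^21 ≡ 42 (mod 43)  [q = 2: ≢ 1 ✓]
19^14 ≡ 36 (mod 43)  [q = 3: ≢ 1 ✓]
19^6 ≡ 11 (mod 43)  [q = 7: ≢ 1 ✓]
All checks pass, so 19 has order 42 and is a primitive root modulo 43.

Yes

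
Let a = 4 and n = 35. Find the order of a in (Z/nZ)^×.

6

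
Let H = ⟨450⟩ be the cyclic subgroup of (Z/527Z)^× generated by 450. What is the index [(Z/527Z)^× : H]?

12

ord(450) | φ(527) = φ(17·31) = (17−1)·(31−1) = 16·30 = 480 = 2^5 · 3 · 5.
Divisors of 480: 1, 2, 3, 4, 5, 6, 8, 10, 12, 15, 16, 20, 24, 30, 32, 40, 48, 60, 80, 96, 120, 160, 240, 480.
Compute 450^d (mod 527) for the divisors d until we hit 1:
450^1 ≡ 450 (mod 527)
450^2 ≡ 132 (mod 527)
450^3 ≡ 376 (mod 527)
450^4 ≡ 33 (mod 527)
450^5 ≡ 94 (mod 527)
450^6 ≡ 140 (mod 527)
450^8 ≡ 35 (mod 527)
450^10 ≡ 404 (mod 527)
450^12 ≡ 101 (mod 527)
450^15 ≡ 32 (mod 527)
450^16 ≡ 171 (mod 527)
450^20 ≡ 373 (mod 527)
450^24 ≡ 188 (mod 527)
450^30 ≡ 497 (mod 527)
450^32 ≡ 256 (mod 527)
450^40 ≡ 1 (mod 527) ✓
Thus |⟨450⟩| = ord(450) = 40.
[(Z/527Z)^× : ⟨450⟩] = 480/40 = 12.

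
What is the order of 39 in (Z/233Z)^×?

232

ord(39) | φ(233) = 233 − 1 = 232 = 2^3 · 29.
Divisors of 232: 1, 2, 4, 8, 29, 58, 116, 232.
Compute 39^d (mod 233) for the divisors d until we hit 1:
39^1 ≡ 39
39^2 ≡ 123
39^4 ≡ 217
39^8 ≡ 23
39^29 ≡ 97
39^58 ≡ 89
39^116 ≡ 232
39^232 ≡ 1
The smallest such exponent is 232, so the order of 39 is 232.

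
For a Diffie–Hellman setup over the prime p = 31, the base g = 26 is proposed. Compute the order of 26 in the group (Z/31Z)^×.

The order of 26 must divide φ(31) = 31 − 1 = 30 = 2 · 3 · 5.
Divisors of 30: 1, 2, 3, 5, 6, 10, 15, 30.
Compute 26^d (mod 31) for the divisors d until we hit 1:
26^1 ≡ 26
26^2 ≡ 25
26^3 ≡ 30
26^5 ≡ 6
26^6 ≡ 1
Therefore the multiplicative order of 26 modulo 31 is 6.

6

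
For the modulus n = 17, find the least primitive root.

3

φ(17) = 17 − 1 = 16 = 2^4.
Test candidates g = 2, 3, … against the prime factors q ∈ {2} of φ(17): g is a generator iff g^(16/q) ≢ 1 for every such q.
g = 2: 2^8 ≡ 1 — hits 1, so not a primitive root.
g = 3: 3^8 ≡ 16 — none is 1, so 3 is a primitive root.
The smallest primitive root modulo 17 is 3.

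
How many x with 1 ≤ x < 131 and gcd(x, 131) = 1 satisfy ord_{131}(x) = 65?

48

φ(131) = 131 − 1 = 130 = 2 · 5 · 13.
Since (Z/131Z)^× is cyclic of order 130, the number of elements of order d is φ(d) when d | 130 and 0 otherwise.
65 = 5 · 13 divides 130, and φ(65) = 48.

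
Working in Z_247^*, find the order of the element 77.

ord(77) | φ(247) = φ(13·19) = (13−1)·(19−1) = 12·18 = 216 = 2^3 · 3^3.
Divisors of 216: 1, 2, 3, 4, 6, 8, 9, 12, 18, 24, 27, 36, 54, 72, 108, 216.
Evaluate successive powers at the divisors of 216:
77^1 ≡ 77 (mod 247)
77^2 ≡ 1 (mod 247) ✓
Hence ord(77) = 2.

2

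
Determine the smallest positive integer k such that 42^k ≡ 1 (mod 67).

By Lagrange's theorem, ord_67(42) divides φ(67) = 67 − 1 = 66 = 2 · 3 · 11.
Divisors of 66: 1, 2, 3, 6, 11, 22, 33, 66.
Compute 42^d (mod 67) for the divisors d until we hit 1:
42^1 ≡ 42
42^2 ≡ 22
42^3 ≡ 53
42^6 ≡ 62
42^11 ≡ 66
42^22 ≡ 1
Hence ord(42) = 22.

22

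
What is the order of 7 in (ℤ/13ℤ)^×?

The order of 7 must divide φ(13) = 13 − 1 = 12 = 2^2 · 3.
Divisors of 12: 1, 2, 3, 4, 6, 12.
Test each divisor d:
7^1 ≡ 7 (mod 13)
7^2 ≡ 10 (mod 13)
7^3 ≡ 5 (mod 13)
7^4 ≡ 9 (mod 13)
7^6 ≡ 12 (mod 13)
7^12 ≡ 1 (mod 13) ✓
The smallest such exponent is 12, so the order of 7 is 12.

12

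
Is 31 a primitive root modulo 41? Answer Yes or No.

φ(41) = 41 − 1 = 40 = 2^3 · 5.
It suffices to check that the order of 31 is not a proper divisor of 40: compute 31^(40/q) for q ∈ {2, 5}.
31^20 ≡ 1 (mod 41)  [q = 2: ≡ 1 ✗]
31^8 ≡ 16 (mod 41)  [q = 5: ≢ 1 ✓]
Since 31^20 ≡ 1, the order of 31 divides 20 < 40, so 31 is not a primitive root.

No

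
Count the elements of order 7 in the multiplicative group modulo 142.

φ(142) = φ(2)·φ(71) = 1·70 = 70 = 2 · 5 · 7.
(Z/142Z)^× is cyclic (|G| = 70); a cyclic group of order m has exactly φ(d) elements of each order d | m, and none otherwise.
7 | 70, and φ(7) = 7 − 1 = 6.

6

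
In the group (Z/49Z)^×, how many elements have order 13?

φ(49) = φ(7^2) = 7·(7−1) = 42 = 2 · 3 · 7.
In a cyclic group of order 42, there are φ(d) elements of order d for each divisor d of 42, and zero for non-divisors.
Since 13 ∤ 42, the count is 0.

0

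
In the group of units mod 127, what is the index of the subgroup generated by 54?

By Lagrange's theorem, ord_127(54) divides φ(127) = 127 − 1 = 126 = 2 · 3^2 · 7.
Divisors of 126: 1, 2, 3, 6, 7, 9, 14, 18, 21, 42, 63, 126.
Test each divisor d:
54^1 ≡ 54
54^2 ≡ 122
54^3 ≡ 111
54^6 ≡ 2
54^7 ≡ 108
54^9 ≡ 95
54^14 ≡ 107
54^18 ≡ 8
54^21 ≡ 126
54^42 ≡ 1
The order of 54 is 42, so the subgroup it generates has 42 elements.
[(Z/127Z)^× : ⟨54⟩] = 126/42 = 3.

3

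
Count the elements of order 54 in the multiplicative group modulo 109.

φ(109) = 109 − 1 = 108 = 2^2 · 3^3.
Since (Z/109Z)^× is cyclic of order 108, the number of elements of order d is φ(d) when d | 108 and 0 otherwise.
54 = 2 · 3^3 divides 108, and φ(54) = 18.

18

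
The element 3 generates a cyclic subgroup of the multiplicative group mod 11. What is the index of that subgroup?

Since 3 ∈ (Z/11Z)^×, its order divides φ(11) = 11 − 1 = 10 = 2 · 5.
Divisors of 10: 1, 2, 5, 10.
Evaluate successive powers at the divisors of 10:
3^1 ≡ 3
3^2 ≡ 9
3^5 ≡ 1
The order of 3 is 5, so the subgroup it generates has 5 elements.
The index is φ(11) / ord(3) = 10 / 5 = 2.

2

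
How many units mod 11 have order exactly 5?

4

φ(11) = 11 − 1 = 10 = 2 · 5.
(Z/11Z)^× is cyclic (|G| = 10); a cyclic group of order m has exactly φ(d) elements of each order d | m, and none otherwise.
5 | 10, and φ(5) = 5 − 1 = 4.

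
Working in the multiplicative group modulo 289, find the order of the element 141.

272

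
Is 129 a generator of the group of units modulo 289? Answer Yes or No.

φ(289) = φ(17^2) = 17·(17−1) = 272 = 2^4 · 17.
Test 129^(272/q) mod 289 for each prime factor q of 272:
129^136 ≡ 288 (mod 289)  [q = 2: ≢ 1 ✓]
129^16 ≡ 154 (mod 289)  [q = 17: ≢ 1 ✓]
Every test exponent gives a nontrivial residue, hence 129 generates the full group.

Yes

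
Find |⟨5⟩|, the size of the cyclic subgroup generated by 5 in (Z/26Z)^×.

4

The order of 5 must divide φ(26) = φ(2)·φ(13) = 1·12 = 12 = 2^2 · 3.
Divisors of 12: 1, 2, 3, 4, 6, 12.
Compute 5^d (mod 26) for the divisors d until we hit 1:
5^1 ≡ 5 (mod 26)
5^2 ≡ 25 (mod 26)
5^3 ≡ 21 (mod 26)
5^4 ≡ 1 (mod 26) ✓
Therefore the multiplicative order of 5 modulo 26 is 4.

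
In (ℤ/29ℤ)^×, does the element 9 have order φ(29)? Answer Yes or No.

No

φ(29) = 29 − 1 = 28 = 2^2 · 7.
9 is a primitive root mod 29 iff 9^(φ(29)/q) ≢ 1 for every prime q | φ(29), i.e. q ∈ {2, 7}.
9^14 ≡ 1 (mod 29)  [q = 2: ≡ 1 ✗]
9^4 ≡ 7 (mod 29)  [q = 7: ≢ 1 ✓]
The check at q = 2 fails, so 9 generates a proper subgroup.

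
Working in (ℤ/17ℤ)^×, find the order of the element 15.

8

ord(15) | φ(17) = 17 − 1 = 16 = 2^4.
Divisors of 16: 1, 2, 4, 8, 16.
Check 15^d mod 17 for each divisor in increasing order:
15^1 ≡ 15
15^2 ≡ 4
15^4 ≡ 16
15^8 ≡ 1
Hence ord(15) = 8.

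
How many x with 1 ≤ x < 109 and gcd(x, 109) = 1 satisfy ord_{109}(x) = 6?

φ(109) = 109 − 1 = 108 = 2^2 · 3^3.
Since (Z/109Z)^× is cyclic of order 108, the number of elements of order d is φ(d) when d | 108 and 0 otherwise.
6 = 2 · 3 divides 108, and φ(6) = 2.

2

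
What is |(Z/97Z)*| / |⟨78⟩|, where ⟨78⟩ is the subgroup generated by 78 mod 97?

3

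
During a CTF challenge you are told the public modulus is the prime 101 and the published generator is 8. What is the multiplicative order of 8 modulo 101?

100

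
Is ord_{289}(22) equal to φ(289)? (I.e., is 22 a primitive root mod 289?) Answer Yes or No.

Yes

φ(289) = φ(17^2) = 17·(17−1) = 272 = 2^4 · 17.
It suffices to check that the order of 22 is not a proper divisor of 272: compute 22^(272/q) for q ∈ {2, 17}.
22^136 ≡ 288 (mod 289)  [q = 2: ≢ 1 ✓]
22^16 ≡ 86 (mod 289)  [q = 17: ≢ 1 ✓]
None equal 1, so ord_289(22) = 272: 22 is a primitive root.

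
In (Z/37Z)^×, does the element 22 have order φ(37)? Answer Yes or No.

Yes

φ(37) = 37 − 1 = 36 = 2^2 · 3^2.
Test 22^(36/q) mod 37 for each prime factor q of 36:
22^18 ≡ 36 (mod 37)  [q = 2: ≢ 1 ✓]
22^12 ≡ 26 (mod 37)  [q = 3: ≢ 1 ✓]
All checks pass, so 22 has order 36 and is a primitive root modulo 37.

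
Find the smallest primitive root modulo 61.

2

φ(61) = 61 − 1 = 60 = 2^2 · 3 · 5.
g is a primitive root iff g^(60/q) ≢ 1 (mod 61) for each prime q ∈ {2, 3, 5}.
g = 2: 2^30 ≡ 60; 2^20 ≡ 47; 2^12 ≡ 9 — none is 1, so 2 is a primitive root.
Hence the least primitive root of 61 is 2.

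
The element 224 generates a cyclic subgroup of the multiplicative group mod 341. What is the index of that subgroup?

20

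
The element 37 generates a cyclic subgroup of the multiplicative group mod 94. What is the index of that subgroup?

2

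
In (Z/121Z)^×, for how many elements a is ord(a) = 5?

4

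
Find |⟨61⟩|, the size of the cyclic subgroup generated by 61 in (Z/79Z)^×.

26

ord(61) | φ(79) = 79 − 1 = 78 = 2 · 3 · 13.
Divisors of 78: 1, 2, 3, 6, 13, 26, 39, 78.
Compute 61^d (mod 79) for the divisors d until we hit 1:
61^1 ≡ 61 (mod 79)
61^2 ≡ 8 (mod 79)
61^3 ≡ 14 (mod 79)
61^6 ≡ 38 (mod 79)
61^13 ≡ 78 (mod 79)
61^26 ≡ 1 (mod 79) ✓
Hence ord(61) = 26.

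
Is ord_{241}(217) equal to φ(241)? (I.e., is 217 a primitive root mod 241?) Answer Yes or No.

No

φ(241) = 241 − 1 = 240 = 2^4 · 3 · 5.
An element g generates (Z/241Z)^× iff g^(240/q) ≢ 1 (mod 241) for each prime q ∈ {2, 3, 5}.
217^120 ≡ 1 (mod 241)  [q = 2: ≡ 1 ✗]
217^80 ≡ 225 (mod 241)  [q = 3: ≢ 1 ✓]
217^48 ≡ 87 (mod 241)  [q = 5: ≢ 1 ✓]
Since 217^120 ≡ 1, the order of 217 divides 120 < 240, so 217 is not a primitive root.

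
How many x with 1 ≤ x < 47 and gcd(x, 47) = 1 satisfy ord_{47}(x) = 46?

22

φ(47) = 47 − 1 = 46 = 2 · 23.
(Z/47Z)^× is cyclic (|G| = 46); a cyclic group of order m has exactly φ(d) elements of each order d | m, and none otherwise.
46 = 2 · 23 divides 46, and φ(46) = 22.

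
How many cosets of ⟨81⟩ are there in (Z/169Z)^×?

4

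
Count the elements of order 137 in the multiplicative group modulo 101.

0

φ(101) = 101 − 1 = 100 = 2^2 · 5^2.
In a cyclic group of order 100, there are φ(d) elements of order d for each divisor d of 100, and zero for non-divisors.
137 does not divide 100, so no element of (Z/101Z)^× has order 137.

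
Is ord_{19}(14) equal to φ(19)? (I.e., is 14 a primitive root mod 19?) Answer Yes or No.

Yes

φ(19) = 19 − 1 = 18 = 2 · 3^2.
14 is a primitive root mod 19 iff 14^(φ(19)/q) ≢ 1 for every prime q | φ(19), i.e. q ∈ {2, 3}.
14^9 ≡ 18 (mod 19)  [q = 2: ≢ 1 ✓]
14^6 ≡ 7 (mod 19)  [q = 3: ≢ 1 ✓]
Every test exponent gives a nontrivial residue, hence 14 generates the full group.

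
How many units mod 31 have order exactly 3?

2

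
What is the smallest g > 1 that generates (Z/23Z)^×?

φ(23) = 23 − 1 = 22 = 2 · 11.
Test candidates g = 2, 3, … against the prime factors q ∈ {2, 11} of φ(23): g is a generator iff g^(22/q) ≢ 1 for every such q.
g = 2: 2^11 ≡ 1 — hits 1, so not a primitive root.
g = 3: 3^11 ≡ 1 — hits 1, so not a primitive root.
g = 4: 4^11 ≡ 1 — hits 1, so not a primitive root.
g = 5: 5^11 ≡ 22; 5^2 ≡ 2 — none is 1, so 5 is a primitive root.
Hence the least primitive root of 23 is 5.

5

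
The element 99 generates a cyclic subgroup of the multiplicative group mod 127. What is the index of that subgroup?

ord(99) | φ(127) = 127 − 1 = 126 = 2 · 3^2 · 7.
Divisors of 126: 1, 2, 3, 6, 7, 9, 14, 18, 21, 42, 63, 126.
Compute 99^d (mod 127) for the divisors d until we hit 1:
99^1 ≡ 99 (mod 127)
99^2 ≡ 22 (mod 127)
99^3 ≡ 19 (mod 127)
99^6 ≡ 107 (mod 127)
99^7 ≡ 52 (mod 127)
99^9 ≡ 1 (mod 127) ✓
Thus |⟨99⟩| = ord(99) = 9.
[(Z/127Z)^× : ⟨99⟩] = 126/9 = 14.

14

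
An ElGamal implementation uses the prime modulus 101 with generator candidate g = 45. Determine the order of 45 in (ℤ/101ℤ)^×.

50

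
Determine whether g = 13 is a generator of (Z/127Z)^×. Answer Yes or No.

No

φ(127) = 127 − 1 = 126 = 2 · 3^2 · 7.
It suffices to check that the order of 13 is not a proper divisor of 126: compute 13^(126/q) for q ∈ {2, 3, 7}.
13^63 ≡ 1 (mod 127)  [q = 2: ≡ 1 ✗]
13^42 ≡ 107 (mod 127)  [q = 3: ≢ 1 ✓]
13^18 ≡ 64 (mod 127)  [q = 7: ≢ 1 ✓]
13^63 ≡ 1 shows ord(13) | 63, strictly less than φ(127); not a primitive root.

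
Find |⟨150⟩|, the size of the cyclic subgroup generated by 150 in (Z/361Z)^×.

By Lagrange's theorem, ord_361(150) divides φ(361) = φ(19^2) = 19·(19−1) = 342 = 2 · 3^2 · 19.
Divisors of 342: 1, 2, 3, 6, 9, 18, 19, 38, 57, 114, 171, 342.
Check 150^d mod 361 for each divisor in increasing order:
150^1 ≡ 150
150^2 ≡ 118
150^3 ≡ 11
150^6 ≡ 121
150^9 ≡ 248
150^18 ≡ 134
150^19 ≡ 245
150^38 ≡ 99
150^57 ≡ 68
150^114 ≡ 292
150^171 ≡ 1
The smallest such exponent is 171, so the order of 150 is 171.

171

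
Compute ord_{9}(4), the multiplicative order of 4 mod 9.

3

ord(4) | φ(9) = φ(3^2) = 3·(3−1) = 6 = 2 · 3.
Divisors of 6: 1, 2, 3, 6.
Check 4^d mod 9 for each divisor in increasing order:
4^1 ≡ 4 (mod 9)
4^2 ≡ 7 (mod 9)
4^3 ≡ 1 (mod 9) ✓
So ord_9(4) = 3.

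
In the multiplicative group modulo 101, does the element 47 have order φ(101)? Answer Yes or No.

φ(101) = 101 − 1 = 100 = 2^2 · 5^2.
An element g generates (Z/101Z)^× iff g^(100/q) ≢ 1 (mod 101) for each prime q ∈ {2, 5}.
47^50 ≡ 1 (mod 101)  [q = 2: ≡ 1 ✗]
47^20 ≡ 87 (mod 101)  [q = 5: ≢ 1 ✓]
47^50 ≡ 1 shows ord(47) | 50, strictly less than φ(101); not a primitive root.

No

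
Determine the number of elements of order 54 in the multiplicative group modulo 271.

18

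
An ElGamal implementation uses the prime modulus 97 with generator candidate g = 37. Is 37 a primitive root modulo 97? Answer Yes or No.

Yes

φ(97) = 97 − 1 = 96 = 2^5 · 3.
An element g generates (Z/97Z)^× iff g^(96/q) ≢ 1 (mod 97) for each prime q ∈ {2, 3}.
37^48 ≡ 96 (mod 97)  [q = 2: ≢ 1 ✓]
37^32 ≡ 35 (mod 97)  [q = 3: ≢ 1 ✓]
Every test exponent gives a nontrivial residue, hence 37 generates the full group.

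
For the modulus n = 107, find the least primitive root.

φ(107) = 107 − 1 = 106 = 2 · 53.
Test candidates g = 2, 3, … against the prime factors q ∈ {2, 53} of φ(107): g is a generator iff g^(106/q) ≢ 1 for every such q.
g = 2: 2^53 ≡ 106; 2^2 ≡ 4 — none is 1, so 2 is a primitive root.
Hence the least primitive root of 107 is 2.

2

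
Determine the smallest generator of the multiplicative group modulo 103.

5

φ(103) = 103 − 1 = 102 = 2 · 3 · 17.
Test candidates g = 2, 3, … against the prime factors q ∈ {2, 3, 17} of φ(103): g is a generator iff g^(102/q) ≢ 1 for every such q.
g = 2: 2^51 ≡ 1 — hits 1, so not a primitive root.
g = 3: 3^51 ≡ 102; 3^34 ≡ 1 — hits 1, so not a primitive root.
g = 4: 4^51 ≡ 1 — hits 1, so not a primitive root.
g = 5: 5^51 ≡ 102; 5^34 ≡ 56; 5^6 ≡ 72 — none is 1, so 5 is a primitive root.
The smallest primitive root modulo 103 is 5.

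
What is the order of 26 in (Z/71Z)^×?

14

ord(26) | φ(71) = 71 − 1 = 70 = 2 · 5 · 7.
Divisors of 70: 1, 2, 5, 7, 10, 14, 35, 70.
Test each divisor d:
26^1 ≡ 26
26^2 ≡ 37
26^5 ≡ 23
26^7 ≡ 70
26^10 ≡ 32
26^14 ≡ 1
So ord_71(26) = 14.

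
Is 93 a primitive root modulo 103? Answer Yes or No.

φ(103) = 103 − 1 = 102 = 2 · 3 · 17.
93 is a primitive root mod 103 iff 93^(φ(103)/q) ≢ 1 for every prime q | φ(103), i.e. q ∈ {2, 3, 17}.
93^51 ≡ 1 (mod 103)  [q = 2: ≡ 1 ✗]
93^34 ≡ 1 (mod 103)  [q = 3: ≡ 1 ✗]
93^6 ≡ 76 (mod 103)  [q = 17: ≢ 1 ✓]
The check at q = 2 fails, so 93 generates a proper subgroup.

No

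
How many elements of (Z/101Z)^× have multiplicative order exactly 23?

φ(101) = 101 − 1 = 100 = 2^2 · 5^2.
Since (Z/101Z)^× is cyclic of order 100, the number of elements of order d is φ(d) when d | 100 and 0 otherwise.
Since 23 ∤ 100, the count is 0.

0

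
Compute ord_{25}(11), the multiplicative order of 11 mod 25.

5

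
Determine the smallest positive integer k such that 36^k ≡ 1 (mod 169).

Since 36 ∈ (Z/169Z)^×, its order divides φ(169) = φ(13^2) = 13·(13−1) = 156 = 2^2 · 3 · 13.
Divisors of 156: 1, 2, 3, 4, 6, 12, 13, 26, 39, 52, 78, 156.
Test each divisor d:
36^1 ≡ 36 (mod 169)
36^2 ≡ 113 (mod 169)
36^3 ≡ 12 (mod 169)
36^4 ≡ 94 (mod 169)
36^6 ≡ 144 (mod 169)
36^12 ≡ 118 (mod 169)
36^13 ≡ 23 (mod 169)
36^26 ≡ 22 (mod 169)
36^39 ≡ 168 (mod 169)
36^52 ≡ 146 (mod 169)
36^78 ≡ 1 (mod 169) ✓
Therefore the multiplicative order of 36 modulo 169 is 78.

78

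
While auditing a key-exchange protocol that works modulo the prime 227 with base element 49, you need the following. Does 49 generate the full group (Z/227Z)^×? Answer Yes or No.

No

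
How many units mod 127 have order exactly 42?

12

φ(127) = 127 − 1 = 126 = 2 · 3^2 · 7.
(Z/127Z)^× is cyclic (|G| = 126); a cyclic group of order m has exactly φ(d) elements of each order d | m, and none otherwise.
42 = 2 · 3 · 7 divides 126, and φ(42) = 12.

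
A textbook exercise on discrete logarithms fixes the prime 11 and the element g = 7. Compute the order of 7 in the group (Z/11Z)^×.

ord(7) | φ(11) = 11 − 1 = 10 = 2 · 5.
Divisors of 10: 1, 2, 5, 10.
Check 7^d mod 11 for each divisor in increasing order:
7^1 ≡ 7 (mod 11)
7^2 ≡ 5 (mod 11)
7^5 ≡ 10 (mod 11)
7^10 ≡ 1 (mod 11) ✓
Hence ord(7) = 10.

10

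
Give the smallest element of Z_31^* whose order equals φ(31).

3

φ(31) = 31 − 1 = 30 = 2 · 3 · 5.
g is a primitive root iff g^(30/q) ≢ 1 (mod 31) for each prime q ∈ {2, 3, 5}.
g = 2: 2^15 ≡ 1 — hits 1, so not a primitive root.
g = 3: 3^15 ≡ 30; 3^10 ≡ 25; 3^6 ≡ 16 — none is 1, so 3 is a primitive root.
The smallest primitive root modulo 31 is 3.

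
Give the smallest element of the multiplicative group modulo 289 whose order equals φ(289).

3

φ(289) = φ(17^2) = 17·(17−1) = 272 = 2^4 · 17.
Test candidates g = 2, 3, … against the prime factors q ∈ {2, 17} of φ(289): g is a generator iff g^(272/q) ≢ 1 for every such q.
g = 2: 2^136 ≡ 1 — hits 1, so not a primitive root.
g = 3: 3^136 ≡ 288; 3^16 ≡ 171 — none is 1, so 3 is a primitive root.
The smallest primitive root modulo 289 is 3.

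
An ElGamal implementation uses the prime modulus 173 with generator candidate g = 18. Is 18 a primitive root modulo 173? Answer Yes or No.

φ(173) = 173 − 1 = 172 = 2^2 · 43.
Test 18^(172/q) mod 173 for each prime factor q of 172:
18^86 ≡ 172 (mod 173)  [q = 2: ≢ 1 ✓]
18^4 ≡ 138 (mod 173)  [q = 43: ≢ 1 ✓]
All checks pass, so 18 has order 172 and is a primitive root modulo 173.

Yes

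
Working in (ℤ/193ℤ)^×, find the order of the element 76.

64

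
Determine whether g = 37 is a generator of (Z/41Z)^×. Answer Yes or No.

No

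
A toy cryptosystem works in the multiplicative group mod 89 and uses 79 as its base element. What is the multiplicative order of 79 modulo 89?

By Lagrange's theorem, ord_89(79) divides φ(89) = 89 − 1 = 88 = 2^3 · 11.
Divisors of 88: 1, 2, 4, 8, 11, 22, 44, 88.
Compute 79^d (mod 89) for the divisors d until we hit 1:
79^1 ≡ 79
79^2 ≡ 11
79^4 ≡ 32
79^8 ≡ 45
79^11 ≡ 34
79^22 ≡ 88
79^44 ≡ 1
Hence ord(79) = 44.

44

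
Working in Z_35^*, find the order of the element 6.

ord(6) | φ(35) = φ(5·7) = (5−1)·(7−1) = 4·6 = 24 = 2^3 · 3.
Divisors of 24: 1, 2, 3, 4, 6, 8, 12, 24.
Check 6^d mod 35 for each divisor in increasing order:
6^1 ≡ 6
6^2 ≡ 1
So ord_35(6) = 2.

2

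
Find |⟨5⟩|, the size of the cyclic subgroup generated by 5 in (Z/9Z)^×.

6

Since 5 ∈ (Z/9Z)^×, its order divides φ(9) = φ(3^2) = 3·(3−1) = 6 = 2 · 3.
Divisors of 6: 1, 2, 3, 6.
Evaluate successive powers at the divisors of 6:
5^1 ≡ 5
5^2 ≡ 7
5^3 ≡ 8
5^6 ≡ 1
Hence ord(5) = 6.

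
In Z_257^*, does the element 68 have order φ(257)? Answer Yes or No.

φ(257) = 257 − 1 = 256 = 2^8.
An element g generates (Z/257Z)^× iff g^(256/q) ≢ 1 (mod 257) for each prime q ∈ {2}.
68^128 ≡ 1 (mod 257)  [q = 2: ≡ 1 ✗]
Since 68^128 ≡ 1, the order of 68 divides 128 < 256, so 68 is not a primitive root.

No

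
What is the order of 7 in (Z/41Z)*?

40

ord(7) | φ(41) = 41 − 1 = 40 = 2^3 · 5.
Divisors of 40: 1, 2, 4, 5, 8, 10, 20, 40.
Evaluate successive powers at the divisors of 40:
7^1 ≡ 7 (mod 41)
7^2 ≡ 8 (mod 41)
7^4 ≡ 23 (mod 41)
7^5 ≡ 38 (mod 41)
7^8 ≡ 37 (mod 41)
7^10 ≡ 9 (mod 41)
7^20 ≡ 40 (mod 41)
7^40 ≡ 1 (mod 41) ✓
So ord_41(7) = 40.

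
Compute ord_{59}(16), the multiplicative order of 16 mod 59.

By Lagrange's theorem, ord_59(16) divides φ(59) = 59 − 1 = 58 = 2 · 29.
Divisors of 58: 1, 2, 29, 58.
Check 16^d mod 59 for each divisor in increasing order:
16^1 ≡ 16
16^2 ≡ 20
16^29 ≡ 1
So ord_59(16) = 29.

29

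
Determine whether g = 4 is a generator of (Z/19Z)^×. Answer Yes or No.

No

φ(19) = 19 − 1 = 18 = 2 · 3^2.
An element g generates (Z/19Z)^× iff g^(18/q) ≢ 1 (mod 19) for each prime q ∈ {2, 3}.
4^9 ≡ 1 (mod 19)  [q = 2: ≡ 1 ✗]
4^6 ≡ 11 (mod 19)  [q = 3: ≢ 1 ✓]
4^9 ≡ 1 shows ord(4) | 9, strictly less than φ(19); not a primitive root.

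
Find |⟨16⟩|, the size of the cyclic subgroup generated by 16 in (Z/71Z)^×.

35

Since 16 ∈ (Z/71Z)^×, its order divides φ(71) = 71 − 1 = 70 = 2 · 5 · 7.
Divisors of 70: 1, 2, 5, 7, 10, 14, 35, 70.
Check 16^d mod 71 for each divisor in increasing order:
16^1 ≡ 16 (mod 71)
16^2 ≡ 43 (mod 71)
16^5 ≡ 48 (mod 71)
16^7 ≡ 5 (mod 71)
16^10 ≡ 32 (mod 71)
16^14 ≡ 25 (mod 71)
16^35 ≡ 1 (mod 71) ✓
So ord_71(16) = 35.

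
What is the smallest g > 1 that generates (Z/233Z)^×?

3

φ(233) = 233 − 1 = 232 = 2^3 · 29.
g is a primitive root iff g^(232/q) ≢ 1 (mod 233) for each prime q ∈ {2, 29}.
g = 2: 2^116 ≡ 1 — hits 1, so not a primitive root.
g = 3: 3^116 ≡ 232; 3^8 ≡ 37 — none is 1, so 3 is a primitive root.
Hence the least primitive root of 233 is 3.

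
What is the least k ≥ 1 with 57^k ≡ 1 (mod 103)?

6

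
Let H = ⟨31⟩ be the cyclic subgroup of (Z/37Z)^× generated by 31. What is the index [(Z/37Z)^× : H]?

9

The order of 31 must divide φ(37) = 37 − 1 = 36 = 2^2 · 3^2.
Divisors of 36: 1, 2, 3, 4, 6, 9, 12, 18, 36.
Test each divisor d:
31^1 ≡ 31
31^2 ≡ 36
31^3 ≡ 6
31^4 ≡ 1
So ord_37(31) = 4, hence |⟨31⟩| = 4.
The index is φ(37) / ord(31) = 36 / 4 = 9.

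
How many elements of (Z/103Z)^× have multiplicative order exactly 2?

1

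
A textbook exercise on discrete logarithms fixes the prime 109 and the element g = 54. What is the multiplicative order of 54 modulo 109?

36

By Lagrange's theorem, ord_109(54) divides φ(109) = 109 − 1 = 108 = 2^2 · 3^3.
Divisors of 108: 1, 2, 3, 4, 6, 9, 12, 18, 27, 36, 54, 108.
Compute 54^d (mod 109) for the divisors d until we hit 1:
54^1 ≡ 54 (mod 109)
54^2 ≡ 82 (mod 109)
54^3 ≡ 68 (mod 109)
54^4 ≡ 75 (mod 109)
54^6 ≡ 46 (mod 109)
54^9 ≡ 76 (mod 109)
54^12 ≡ 45 (mod 109)
54^18 ≡ 108 (mod 109)
54^27 ≡ 33 (mod 109)
54^36 ≡ 1 (mod 109) ✓
Therefore the multiplicative order of 54 modulo 109 is 36.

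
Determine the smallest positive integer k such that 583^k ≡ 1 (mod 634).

158

The order of 583 must divide φ(634) = φ(2)·φ(317) = 1·316 = 316 = 2^2 · 79.
Divisors of 316: 1, 2, 4, 79, 158, 316.
Check 583^d mod 634 for each divisor in increasing order:
583^1 ≡ 583 (mod 634)
583^2 ≡ 65 (mod 634)
583^4 ≡ 421 (mod 634)
583^79 ≡ 633 (mod 634)
583^158 ≡ 1 (mod 634) ✓
Therefore the multiplicative order of 583 modulo 634 is 158.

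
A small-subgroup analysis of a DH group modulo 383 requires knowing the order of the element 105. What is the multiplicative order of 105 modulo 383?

The order of 105 must divide φ(383) = 383 − 1 = 382 = 2 · 191.
Divisors of 382: 1, 2, 191, 382.
Test each divisor d:
105^1 ≡ 105
105^2 ≡ 301
105^191 ≡ 382
105^382 ≡ 1
The smallest such exponent is 382, so the order of 105 is 382.

382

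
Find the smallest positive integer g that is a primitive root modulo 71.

7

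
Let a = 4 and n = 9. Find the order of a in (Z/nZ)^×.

3

By Lagrange's theorem, ord_9(4) divides φ(9) = φ(3^2) = 3·(3−1) = 6 = 2 · 3.
Divisors of 6: 1, 2, 3, 6.
Test each divisor d:
4^1 ≡ 4 (mod 9)
4^2 ≡ 7 (mod 9)
4^3 ≡ 1 (mod 9) ✓
Therefore the multiplicative order of 4 modulo 9 is 3.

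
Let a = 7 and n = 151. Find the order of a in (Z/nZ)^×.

150

ord(7) | φ(151) = 151 − 1 = 150 = 2 · 3 · 5^2.
Divisors of 150: 1, 2, 3, 5, 6, 10, 15, 25, 30, 50, 75, 150.
Evaluate successive powers at the divisors of 150:
7^1 ≡ 7
7^2 ≡ 49
7^3 ≡ 41
7^5 ≡ 46
7^6 ≡ 20
7^10 ≡ 2
7^15 ≡ 92
7^25 ≡ 33
7^30 ≡ 8
7^50 ≡ 32
7^75 ≡ 150
7^150 ≡ 1
Therefore the multiplicative order of 7 modulo 151 is 150.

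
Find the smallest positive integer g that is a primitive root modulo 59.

φ(59) = 59 − 1 = 58 = 2 · 29.
Test candidates g = 2, 3, … against the prime factors q ∈ {2, 29} of φ(59): g is a generator iff g^(58/q) ≢ 1 for every such q.
g = 2: 2^29 ≡ 58; 2^2 ≡ 4 — none is 1, so 2 is a primitive root.
So 2 is the smallest generator of (Z/59Z)^×.

2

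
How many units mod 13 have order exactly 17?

φ(13) = 13 − 1 = 12 = 2^2 · 3.
In a cyclic group of order 12, there are φ(d) elements of order d for each divisor d of 12, and zero for non-divisors.
Here 12 is not a multiple of 17, so there are no elements of order 17.

0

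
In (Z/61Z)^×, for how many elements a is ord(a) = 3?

φ(61) = 61 − 1 = 60 = 2^2 · 3 · 5.
(Z/61Z)^× is cyclic (|G| = 60); a cyclic group of order m has exactly φ(d) elements of each order d | m, and none otherwise.
3 | 60, and φ(3) = 3 − 1 = 2.

2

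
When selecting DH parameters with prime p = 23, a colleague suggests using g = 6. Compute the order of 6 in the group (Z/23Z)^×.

11

ord(6) | φ(23) = 23 − 1 = 22 = 2 · 11.
Divisors of 22: 1, 2, 11, 22.
Check 6^d mod 23 for each divisor in increasing order:
6^1 ≡ 6 (mod 23)
6^2 ≡ 13 (mod 23)
6^11 ≡ 1 (mod 23) ✓
So ord_23(6) = 11.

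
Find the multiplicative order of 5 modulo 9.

6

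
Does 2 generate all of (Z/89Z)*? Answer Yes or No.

No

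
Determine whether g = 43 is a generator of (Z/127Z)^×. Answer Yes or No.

φ(127) = 127 − 1 = 126 = 2 · 3^2 · 7.
43 is a primitive root mod 127 iff 43^(φ(127)/q) ≢ 1 for every prime q | φ(127), i.e. q ∈ {2, 3, 7}.
43^63 ≡ 126 (mod 127)  [q = 2: ≢ 1 ✓]
43^42 ≡ 19 (mod 127)  [q = 3: ≢ 1 ✓]
43^18 ≡ 4 (mod 127)  [q = 7: ≢ 1 ✓]
Every test exponent gives a nontrivial residue, hence 43 generates the full group.

Yes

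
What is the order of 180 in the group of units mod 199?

By Lagrange's theorem, ord_199(180) divides φ(199) = 199 − 1 = 198 = 2 · 3^2 · 11.
Divisors of 198: 1, 2, 3, 6, 9, 11, 18, 22, 33, 66, 99, 198.
Compute 180^d (mod 199) for the divisors d until we hit 1:
180^1 ≡ 180 (mod 199)
180^2 ≡ 162 (mod 199)
180^3 ≡ 106 (mod 199)
180^6 ≡ 92 (mod 199)
180^9 ≡ 1 (mod 199) ✓
So ord_199(180) = 9.

9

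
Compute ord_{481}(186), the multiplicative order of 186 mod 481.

By Lagrange's theorem, ord_481(186) divides φ(481) = φ(13·37) = (13−1)·(37−1) = 12·36 = 432 = 2^4 · 3^3.
Divisors of 432: 1, 2, 3, 4, 6, 8, 9, 12, 16, 18, 24, 27, 36, 48, 54, 72, 108, 144, 216, 432.
Test each divisor d:
186^1 ≡ 186 (mod 481)
186^2 ≡ 445 (mod 481)
186^3 ≡ 38 (mod 481)
186^4 ≡ 334 (mod 481)
186^6 ≡ 1 (mod 481) ✓
So ord_481(186) = 6.

6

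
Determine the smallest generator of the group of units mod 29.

2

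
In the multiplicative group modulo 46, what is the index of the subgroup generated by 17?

1

Since 17 ∈ (Z/46Z)^×, its order divides φ(46) = φ(2)·φ(23) = 1·22 = 22 = 2 · 11.
Divisors of 22: 1, 2, 11, 22.
Check 17^d mod 46 for each divisor in increasing order:
17^1 ≡ 17 (mod 46)
17^2 ≡ 13 (mod 46)
17^11 ≡ 45 (mod 46)
17^22 ≡ 1 (mod 46) ✓
Thus |⟨17⟩| = ord(17) = 22.
Index = |(Z/46Z)^×| / |⟨17⟩| = 22 / 22 = 1.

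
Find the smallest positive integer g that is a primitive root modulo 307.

φ(307) = 307 − 1 = 306 = 2 · 3^2 · 17.
Test candidates g = 2, 3, … against the prime factors q ∈ {2, 3, 17} of φ(307): g is a generator iff g^(306/q) ≢ 1 for every such q.
g = 2: 2^153 ≡ 306; 2^102 ≡ 1 — hits 1, so not a primitive root.
g = 3: 3^153 ≡ 306; 3^102 ≡ 1 — hits 1, so not a primitive root.
g = 4: 4^153 ≡ 1 — hits 1, so not a primitive root.
g = 5: 5^153 ≡ 306; 5^102 ≡ 289; 5^18 ≡ 81 — none is 1, so 5 is a primitive root.
So 5 is the smallest generator of (Z/307Z)^×.

5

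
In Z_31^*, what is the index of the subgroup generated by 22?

Since 22 ∈ (Z/31Z)^×, its order divides φ(31) = 31 − 1 = 30 = 2 · 3 · 5.
Divisors of 30: 1, 2, 3, 5, 6, 10, 15, 30.
Test each divisor d:
22^1 ≡ 22 (mod 31)
22^2 ≡ 19 (mod 31)
22^3 ≡ 15 (mod 31)
22^5 ≡ 6 (mod 31)
22^6 ≡ 8 (mod 31)
22^10 ≡ 5 (mod 31)
22^15 ≡ 30 (mod 31)
22^30 ≡ 1 (mod 31) ✓
Thus |⟨22⟩| = ord(22) = 30.
Index = |(Z/31Z)^×| / |⟨22⟩| = 30 / 30 = 1.

1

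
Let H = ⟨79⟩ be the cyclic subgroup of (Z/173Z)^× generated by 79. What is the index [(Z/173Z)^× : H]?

The order of 79 must divide φ(173) = 173 − 1 = 172 = 2^2 · 43.
Divisors of 172: 1, 2, 4, 43, 86, 172.
Compute 79^d (mod 173) for the divisors d until we hit 1:
79^1 ≡ 79 (mod 173)
79^2 ≡ 13 (mod 173)
79^4 ≡ 169 (mod 173)
79^43 ≡ 93 (mod 173)
79^86 ≡ 172 (mod 173)
79^172 ≡ 1 (mod 173) ✓
The order of 79 is 172, so the subgroup it generates has 172 elements.
The index is φ(173) / ord(79) = 172 / 172 = 1.

1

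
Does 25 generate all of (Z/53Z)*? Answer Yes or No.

φ(53) = 53 − 1 = 52 = 2^2 · 13.
25 is a primitive root mod 53 iff 25^(φ(53)/q) ≢ 1 for every prime q | φ(53), i.e. q ∈ {2, 13}.
25^26 ≡ 1 (mod 53)  [q = 2: ≡ 1 ✗]
25^4 ≡ 15 (mod 53)  [q = 13: ≢ 1 ✓]
Since 25^26 ≡ 1, the order of 25 divides 26 < 52, so 25 is not a primitive root.

No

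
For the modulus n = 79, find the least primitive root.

φ(79) = 79 − 1 = 78 = 2 · 3 · 13.
Test candidates g = 2, 3, … against the prime factors q ∈ {2, 3, 13} of φ(79): g is a generator iff g^(78/q) ≢ 1 for every such q.
g = 2: 2^39 ≡ 1 — hits 1, so not a primitive root.
g = 3: 3^39 ≡ 78; 3^26 ≡ 23; 3^6 ≡ 18 — none is 1, so 3 is a primitive root.
So 3 is the smallest generator of (Z/79Z)^×.

3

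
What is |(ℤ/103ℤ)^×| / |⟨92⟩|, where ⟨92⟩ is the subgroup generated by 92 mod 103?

2

Since 92 ∈ (Z/103Z)^×, its order divides φ(103) = 103 − 1 = 102 = 2 · 3 · 17.
Divisors of 102: 1, 2, 3, 6, 17, 34, 51, 102.
Check 92^d mod 103 for each divisor in increasing order:
92^1 ≡ 92 (mod 103)
92^2 ≡ 18 (mod 103)
92^3 ≡ 8 (mod 103)
92^6 ≡ 64 (mod 103)
92^17 ≡ 46 (mod 103)
92^34 ≡ 56 (mod 103)
92^51 ≡ 1 (mod 103) ✓
So ord_103(92) = 51, hence |⟨92⟩| = 51.
The index is φ(103) / ord(92) = 102 / 51 = 2.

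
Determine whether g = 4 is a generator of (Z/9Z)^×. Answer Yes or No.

φ(9) = φ(3^2) = 3·(3−1) = 6 = 2 · 3.
An element g generates (Z/9Z)^× iff g^(6/q) ≢ 1 (mod 9) for each prime q ∈ {2, 3}.
4^3 ≡ 1 (mod 9)  [q = 2: ≡ 1 ✗]
4^2 ≡ 7 (mod 9)  [q = 3: ≢ 1 ✓]
The check at q = 2 fails, so 4 generates a proper subgroup.

No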